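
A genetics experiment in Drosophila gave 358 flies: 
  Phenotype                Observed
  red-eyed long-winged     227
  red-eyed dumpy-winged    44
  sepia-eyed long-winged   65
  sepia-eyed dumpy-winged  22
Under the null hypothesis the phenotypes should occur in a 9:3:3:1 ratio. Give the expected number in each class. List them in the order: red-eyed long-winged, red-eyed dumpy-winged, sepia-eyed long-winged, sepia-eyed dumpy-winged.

201.375, 67.125, 67.125, 22.375

The 9:3:3:1 ratio has 16 parts, so with N = 358 the expected counts are:
  red-eyed long-winged: 358 × 9/16 = 201.375
  red-eyed dumpy-winged: 358 × 3/16 = 67.125
  sepia-eyed long-winged: 358 × 3/16 = 67.125
  sepia-eyed dumpy-winged: 358 × 1/16 = 22.375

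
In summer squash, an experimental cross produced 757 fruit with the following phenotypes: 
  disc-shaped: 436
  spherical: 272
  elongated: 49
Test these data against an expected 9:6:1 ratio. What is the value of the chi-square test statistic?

0.801

Total ratio parts = 16. Expected numbers out of 757:
  disc-shaped: 757 × 9/16 = 425.8125
  spherical: 757 × 6/16 = 283.875
  elongated: 757 × 1/16 = 47.3125
χ² = Σ (O − E)² / E
  disc-shaped: (436 − 425.8125)² / 425.8125 = 0.2437
  spherical: (272 − 283.875)² / 283.875 = 0.4968
  elongated: (49 − 47.3125)² / 47.3125 = 0.0602
χ² = 0.2437 + 0.4968 + 0.0602 = 0.8007 ≈ 0.801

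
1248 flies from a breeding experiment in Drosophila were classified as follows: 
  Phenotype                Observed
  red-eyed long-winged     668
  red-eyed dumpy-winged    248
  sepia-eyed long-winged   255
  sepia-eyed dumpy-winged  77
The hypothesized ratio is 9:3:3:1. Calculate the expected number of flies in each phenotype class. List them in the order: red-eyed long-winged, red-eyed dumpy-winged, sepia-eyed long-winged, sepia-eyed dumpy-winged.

Total ratio parts = 16. Expected numbers out of 1248:
  red-eyed long-winged: 1248 × 9/16 = 702
  red-eyed dumpy-winged: 1248 × 3/16 = 234
  sepia-eyed long-winged: 1248 × 3/16 = 234
  sepia-eyed dumpy-winged: 1248 × 1/16 = 78

702, 234, 234, 78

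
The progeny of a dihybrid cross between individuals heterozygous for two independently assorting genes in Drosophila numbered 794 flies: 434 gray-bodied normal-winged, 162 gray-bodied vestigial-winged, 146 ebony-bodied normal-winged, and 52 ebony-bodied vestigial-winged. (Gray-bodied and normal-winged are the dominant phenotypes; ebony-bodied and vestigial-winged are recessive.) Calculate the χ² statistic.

1.683

A dihybrid F₂ with independent assortment and complete dominance at both loci gives a 9:3:3:1 phenotypic ratio.
Total ratio parts = 16. Expected numbers out of 794:
  gray-bodied normal-winged: 794 × 9/16 = 446.625
  gray-bodied vestigial-winged: 794 × 3/16 = 148.875
  ebony-bodied normal-winged: 794 × 3/16 = 148.875
  ebony-bodied vestigial-winged: 794 × 1/16 = 49.625
χ² = Σ (O − E)² / E
  gray-bodied normal-winged: (434 − 446.625)² / 446.625 = 0.3569
  gray-bodied vestigial-winged: (162 − 148.875)² / 148.875 = 1.1571
  ebony-bodied normal-winged: (146 − 148.875)² / 148.875 = 0.0555
  ebony-bodied vestigial-winged: (52 − 49.625)² / 49.625 = 0.1137
χ² = 0.3569 + 1.1571 + 0.0555 + 0.1137 = 1.6832 ≈ 1.683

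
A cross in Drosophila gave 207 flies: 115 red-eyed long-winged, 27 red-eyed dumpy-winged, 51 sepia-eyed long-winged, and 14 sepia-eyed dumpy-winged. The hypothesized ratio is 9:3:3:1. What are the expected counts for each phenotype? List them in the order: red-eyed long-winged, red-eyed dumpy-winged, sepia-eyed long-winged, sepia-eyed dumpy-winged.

Under the 9:3:3:1 hypothesis (Σ ratio = 16, N = 207):
  red-eyed long-winged: 207 × 9/16 = 116.4375
  red-eyed dumpy-winged: 207 × 3/16 = 38.8125
  sepia-eyed long-winged: 207 × 3/16 = 38.8125
  sepia-eyed dumpy-winged: 207 × 1/16 = 12.9375

116.4375, 38.8125, 38.8125, 12.9375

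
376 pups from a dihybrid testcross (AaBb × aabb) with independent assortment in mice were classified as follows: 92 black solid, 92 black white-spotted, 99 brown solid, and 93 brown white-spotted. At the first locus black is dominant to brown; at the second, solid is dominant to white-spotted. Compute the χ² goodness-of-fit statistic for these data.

A dihybrid testcross with independent assortment gives a 1:1:1:1 ratio.
The 1:1:1:1 ratio has 4 parts, so with N = 376 the expected counts are:
  black solid: 376 × 1/4 = 94
  black white-spotted: 376 × 1/4 = 94
  brown solid: 376 × 1/4 = 94
  brown white-spotted: 376 × 1/4 = 94
χ² = Σ (O − E)² / E
  black solid: (92 − 94)² / 94 = 0.0426
  black white-spotted: (92 − 94)² / 94 = 0.0426
  brown solid: (99 − 94)² / 94 = 0.2660
  brown white-spotted: (93 − 94)² / 94 = 0.0106
χ² = 0.0426 + 0.0426 + 0.2660 + 0.0106 = 0.3618 ≈ 0.362

0.362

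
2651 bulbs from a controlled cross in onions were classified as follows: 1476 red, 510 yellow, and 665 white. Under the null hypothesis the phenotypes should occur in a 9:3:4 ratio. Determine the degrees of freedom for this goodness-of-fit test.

A goodness-of-fit test with 3 phenotype classes has df = 3 − 1 = 2.

2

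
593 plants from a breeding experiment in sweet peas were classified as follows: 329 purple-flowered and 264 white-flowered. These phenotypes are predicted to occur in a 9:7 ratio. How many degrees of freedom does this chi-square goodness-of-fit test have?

A goodness-of-fit test with 2 phenotype classes has df = 2 − 1 = 1.

1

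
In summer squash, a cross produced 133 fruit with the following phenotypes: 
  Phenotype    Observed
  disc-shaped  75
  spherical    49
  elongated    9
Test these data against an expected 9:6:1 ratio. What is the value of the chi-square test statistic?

The 9:6:1 ratio has 16 parts, so with N = 133 the expected counts are:
  disc-shaped: 133 × 9/16 = 74.8125
  spherical: 133 × 6/16 = 49.875
  elongated: 133 × 1/16 = 8.3125
χ² = Σ (O − E)² / E
  disc-shaped: (75 − 74.8125)² / 74.8125 = 0.0005
  spherical: (49 − 49.875)² / 49.875 = 0.0154
  elongated: (9 − 8.3125)² / 8.3125 = 0.0569
χ² = 0.0005 + 0.0154 + 0.0569 = 0.0728 ≈ 0.073

0.073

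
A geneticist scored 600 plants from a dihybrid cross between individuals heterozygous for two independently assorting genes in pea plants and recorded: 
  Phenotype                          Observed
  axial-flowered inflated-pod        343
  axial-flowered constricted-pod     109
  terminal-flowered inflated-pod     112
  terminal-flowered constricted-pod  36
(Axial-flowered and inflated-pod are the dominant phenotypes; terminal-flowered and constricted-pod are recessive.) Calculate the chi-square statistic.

0.261

A dihybrid F₂ with independent assortment and complete dominance at both loci gives a 9:3:3:1 phenotypic ratio.
The 9:3:3:1 ratio has 16 parts, so with N = 600 the expected counts are:
  axial-flowered inflated-pod: 600 × 9/16 = 337.5
  axial-flowered constricted-pod: 600 × 3/16 = 112.5
  terminal-flowered inflated-pod: 600 × 3/16 = 112.5
  terminal-flowered constricted-pod: 600 × 1/16 = 37.5
χ² = Σ (O − E)² / E
  axial-flowered inflated-pod: (343 − 337.5)² / 337.5 = 0.0896
  axial-flowered constricted-pod: (109 − 112.5)² / 112.5 = 0.1089
  terminal-flowered inflated-pod: (112 − 112.5)² / 112.5 = 0.0022
  terminal-flowered constricted-pod: (36 − 37.5)² / 37.5 = 0.0600
χ² = 0.0896 + 0.1089 + 0.0022 + 0.0600 = 0.2607 ≈ 0.261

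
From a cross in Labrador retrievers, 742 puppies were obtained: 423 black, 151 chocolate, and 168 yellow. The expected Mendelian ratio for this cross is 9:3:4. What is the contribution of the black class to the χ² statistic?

Total ratio parts = 16. Expected numbers out of 742:
  black: 742 × 9/16 = 417.375
  chocolate: 742 × 3/16 = 139.125
  yellow: 742 × 4/16 = 185.5
Contribution of black: (423 − 417.375)² / 417.375 = 0.0758

0.076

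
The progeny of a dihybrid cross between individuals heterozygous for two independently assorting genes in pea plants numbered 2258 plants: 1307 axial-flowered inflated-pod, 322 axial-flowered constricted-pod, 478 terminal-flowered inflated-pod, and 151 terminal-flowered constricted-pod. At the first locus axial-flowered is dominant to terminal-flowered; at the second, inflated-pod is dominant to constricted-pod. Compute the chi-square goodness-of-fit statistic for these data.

33.083

A dihybrid F₂ with independent assortment and complete dominance at both loci gives a 9:3:3:1 phenotypic ratio.
Under the 9:3:3:1 hypothesis (Σ ratio = 16, N = 2258):
  axial-flowered inflated-pod: 2258 × 9/16 = 1270.125
  axial-flowered constricted-pod: 2258 × 3/16 = 423.375
  terminal-flowered inflated-pod: 2258 × 3/16 = 423.375
  terminal-flowered constricted-pod: 2258 × 1/16 = 141.125
χ² = Σ (O − E)² / E
  axial-flowered inflated-pod: (1307 − 1270.125)² / 1270.125 = 1.0706
  axial-flowered constricted-pod: (322 − 423.375)² / 423.375 = 24.2737
  terminal-flowered inflated-pod: (478 − 423.375)² / 423.375 = 7.0479
  terminal-flowered constricted-pod: (151 − 141.125)² / 141.125 = 0.6910
χ² = 1.0706 + 24.2737 + 7.0479 + 0.6910 = 33.0832 ≈ 33.083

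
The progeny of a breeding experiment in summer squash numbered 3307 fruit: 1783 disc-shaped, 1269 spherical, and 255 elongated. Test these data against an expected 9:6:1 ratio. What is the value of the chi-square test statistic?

Total ratio parts = 16. Expected numbers out of 3307:
  disc-shaped: 3307 × 9/16 = 1860.1875
  spherical: 3307 × 6/16 = 1240.125
  elongated: 3307 × 1/16 = 206.6875
χ² = Σ (O − E)² / E
  disc-shaped: (1783 − 1860.1875)² / 1860.1875 = 3.2029
  spherical: (1269 − 1240.125)² / 1240.125 = 0.6723
  elongated: (255 − 206.6875)² / 206.6875 = 11.2929
χ² = 3.2029 + 0.6723 + 11.2929 = 15.1681 ≈ 15.168

15.168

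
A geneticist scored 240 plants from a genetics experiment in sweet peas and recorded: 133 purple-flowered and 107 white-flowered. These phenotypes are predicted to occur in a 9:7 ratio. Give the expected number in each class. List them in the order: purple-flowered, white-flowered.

Total ratio parts = 16. Expected numbers out of 240:
  purple-flowered: 240 × 9/16 = 135
  white-flowered: 240 × 7/16 = 105

135, 105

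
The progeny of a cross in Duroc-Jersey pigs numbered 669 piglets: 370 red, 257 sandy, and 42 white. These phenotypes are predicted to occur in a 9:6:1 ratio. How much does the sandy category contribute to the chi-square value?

The 9:6:1 ratio has 16 parts, so with N = 669 the expected counts are:
  red: 669 × 9/16 = 376.3125
  sandy: 669 × 6/16 = 250.875
  white: 669 × 1/16 = 41.8125
Contribution of sandy: (257 − 250.875)² / 250.875 = 0.1495

0.150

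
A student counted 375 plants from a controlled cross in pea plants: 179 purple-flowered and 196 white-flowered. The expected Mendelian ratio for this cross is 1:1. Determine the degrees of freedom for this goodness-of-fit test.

A goodness-of-fit test with 2 phenotype classes has df = 2 − 1 = 1.

1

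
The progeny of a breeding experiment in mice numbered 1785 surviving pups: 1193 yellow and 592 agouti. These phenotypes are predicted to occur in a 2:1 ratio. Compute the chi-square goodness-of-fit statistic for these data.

0.023

Expected counts for N = 1785 under a 2:1 ratio (total parts = 3):
  yellow: 1785 × 2/3 = 1190
  agouti: 1785 × 1/3 = 595
χ² = Σ (O − E)² / E
  yellow: (1193 − 1190)² / 1190 = 0.0076
  agouti: (592 − 595)² / 595 = 0.0151
χ² = 0.0076 + 0.0151 = 0.0227 ≈ 0.023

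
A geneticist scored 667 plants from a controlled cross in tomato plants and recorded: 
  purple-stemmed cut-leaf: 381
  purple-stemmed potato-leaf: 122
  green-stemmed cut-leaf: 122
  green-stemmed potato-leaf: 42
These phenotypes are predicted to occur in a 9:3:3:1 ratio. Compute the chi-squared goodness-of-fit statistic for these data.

The 9:3:3:1 ratio has 16 parts, so with N = 667 the expected counts are:
  purple-stemmed cut-leaf: 667 × 9/16 = 375.1875
  purple-stemmed potato-leaf: 667 × 3/16 = 125.0625
  green-stemmed cut-leaf: 667 × 3/16 = 125.0625
  green-stemmed potato-leaf: 667 × 1/16 = 41.6875
χ² = Σ (O − E)² / E
  purple-stemmed cut-leaf: (381 − 375.1875)² / 375.1875 = 0.0900
  purple-stemmed potato-leaf: (122 − 125.0625)² / 125.0625 = 0.0750
  green-stemmed cut-leaf: (122 − 125.0625)² / 125.0625 = 0.0750
  green-stemmed potato-leaf: (42 − 41.6875)² / 41.6875 = 0.0023
χ² = 0.0900 + 0.0750 + 0.0750 + 0.0023 = 0.2423 ≈ 0.242

0.242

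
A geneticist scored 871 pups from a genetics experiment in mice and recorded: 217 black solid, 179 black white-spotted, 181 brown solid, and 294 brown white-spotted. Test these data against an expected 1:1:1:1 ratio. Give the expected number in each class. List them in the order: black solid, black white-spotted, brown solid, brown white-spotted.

Total ratio parts = 4. Expected numbers out of 871:
  black solid: 871 × 1/4 = 217.75
  black white-spotted: 871 × 1/4 = 217.75
  brown solid: 871 × 1/4 = 217.75
  brown white-spotted: 871 × 1/4 = 217.75

217.75, 217.75, 217.75, 217.75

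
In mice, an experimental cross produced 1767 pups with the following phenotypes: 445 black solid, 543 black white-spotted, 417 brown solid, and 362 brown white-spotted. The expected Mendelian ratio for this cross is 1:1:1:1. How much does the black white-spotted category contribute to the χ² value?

The 1:1:1:1 ratio has 4 parts, so with N = 1767 the expected counts are:
  black solid: 1767 × 1/4 = 441.75
  black white-spotted: 1767 × 1/4 = 441.75
  brown solid: 1767 × 1/4 = 441.75
  brown white-spotted: 1767 × 1/4 = 441.75
Contribution of black white-spotted: (543 − 441.75)² / 441.75 = 23.2067

23.207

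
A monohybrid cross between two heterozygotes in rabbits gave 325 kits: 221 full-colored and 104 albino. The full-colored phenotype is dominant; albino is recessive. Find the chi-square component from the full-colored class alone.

For a monohybrid cross between heterozygotes with complete dominance, the expected phenotypic ratio is 3:1.
Total ratio parts = 4. Expected numbers out of 325:
  full-colored: 325 × 3/4 = 243.75
  albino: 325 × 1/4 = 81.25
Contribution of full-colored: (221 − 243.75)² / 243.75 = 2.1233

2.123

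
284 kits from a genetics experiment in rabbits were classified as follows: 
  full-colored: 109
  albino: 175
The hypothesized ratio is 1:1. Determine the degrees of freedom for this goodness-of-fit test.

A goodness-of-fit test with 2 phenotype classes has df = 2 − 1 = 1.

1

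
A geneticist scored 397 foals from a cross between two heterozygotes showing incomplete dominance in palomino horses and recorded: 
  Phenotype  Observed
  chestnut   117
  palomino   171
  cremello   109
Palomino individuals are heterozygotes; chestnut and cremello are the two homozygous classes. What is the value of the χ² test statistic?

7.942

With incomplete dominance, a heterozygote × heterozygote cross gives a 1:2:1 phenotypic ratio.
Total ratio parts = 4. Expected numbers out of 397:
  chestnut: 397 × 1/4 = 99.25
  palomino: 397 × 2/4 = 198.5
  cremello: 397 × 1/4 = 99.25
χ² = Σ (O − E)² / E
  chestnut: (117 − 99.25)² / 99.25 = 3.1744
  palomino: (171 − 198.5)² / 198.5 = 3.8098
  cremello: (109 − 99.25)² / 99.25 = 0.9578
χ² = 3.1744 + 3.8098 + 0.9578 = 7.942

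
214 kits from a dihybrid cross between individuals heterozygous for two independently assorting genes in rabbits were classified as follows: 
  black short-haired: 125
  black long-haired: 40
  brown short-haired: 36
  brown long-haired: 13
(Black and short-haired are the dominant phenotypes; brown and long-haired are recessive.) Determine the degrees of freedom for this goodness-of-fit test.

A dihybrid F₂ with independent assortment and complete dominance at both loci gives a 9:3:3:1 phenotypic ratio.
A goodness-of-fit test with 4 phenotype classes has df = 4 − 1 = 3.

3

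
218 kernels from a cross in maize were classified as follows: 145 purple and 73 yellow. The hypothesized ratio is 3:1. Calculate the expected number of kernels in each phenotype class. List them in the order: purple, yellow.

163.5, 54.5

Under the 3:1 hypothesis (Σ ratio = 4, N = 218):
  purple: 218 × 3/4 = 163.5
  yellow: 218 × 1/4 = 54.5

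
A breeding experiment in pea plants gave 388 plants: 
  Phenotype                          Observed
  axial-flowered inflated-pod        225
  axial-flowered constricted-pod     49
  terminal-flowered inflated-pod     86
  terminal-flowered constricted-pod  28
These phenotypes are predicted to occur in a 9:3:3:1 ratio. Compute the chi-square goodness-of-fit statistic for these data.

10.955

Expected counts for N = 388 under a 9:3:3:1 ratio (total parts = 16):
  axial-flowered inflated-pod: 388 × 9/16 = 218.25
  axial-flowered constricted-pod: 388 × 3/16 = 72.75
  terminal-flowered inflated-pod: 388 × 3/16 = 72.75
  terminal-flowered constricted-pod: 388 × 1/16 = 24.25
χ² = Σ (O − E)² / E
  axial-flowered inflated-pod: (225 − 218.25)² / 218.25 = 0.2088
  axial-flowered constricted-pod: (49 − 72.75)² / 72.75 = 7.7534
  terminal-flowered inflated-pod: (86 − 72.75)² / 72.75 = 2.4132
  terminal-flowered constricted-pod: (28 − 24.25)² / 24.25 = 0.5799
χ² = 0.2088 + 7.7534 + 2.4132 + 0.5799 = 10.9553 ≈ 10.955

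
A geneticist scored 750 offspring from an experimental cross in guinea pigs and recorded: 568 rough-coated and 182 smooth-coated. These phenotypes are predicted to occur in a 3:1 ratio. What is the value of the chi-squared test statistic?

0.215

Total ratio parts = 4. Expected numbers out of 750:
  rough-coated: 750 × 3/4 = 562.5
  smooth-coated: 750 × 1/4 = 187.5
χ² = Σ (O − E)² / E
  rough-coated: (568 − 562.5)² / 562.5 = 0.0538
  smooth-coated: (182 − 187.5)² / 187.5 = 0.1613
χ² = 0.0538 + 0.1613 = 0.2151 ≈ 0.215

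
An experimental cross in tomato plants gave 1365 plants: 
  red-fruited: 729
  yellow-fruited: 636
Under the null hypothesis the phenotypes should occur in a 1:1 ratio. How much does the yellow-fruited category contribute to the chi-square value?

3.168

Under the 1:1 hypothesis (Σ ratio = 2, N = 1365):
  red-fruited: 1365 × 1/2 = 682.5
  yellow-fruited: 1365 × 1/2 = 682.5
Contribution of yellow-fruited: (636 − 682.5)² / 682.5 = 3.1681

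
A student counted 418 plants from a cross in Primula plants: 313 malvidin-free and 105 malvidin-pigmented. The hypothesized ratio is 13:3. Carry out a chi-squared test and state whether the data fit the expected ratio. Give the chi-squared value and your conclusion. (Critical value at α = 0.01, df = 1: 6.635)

Expected counts for N = 418 under a 13:3 ratio (total parts = 16):
  malvidin-free: 418 × 13/16 = 339.625
  malvidin-pigmented: 418 × 3/16 = 78.375
χ² = Σ (O − E)² / E
  malvidin-free: (313 − 339.625)² / 339.625 = 2.0873
  malvidin-pigmented: (105 − 78.375)² / 78.375 = 9.0449
χ² = 2.0873 + 9.0449 = 11.1322 ≈ 11.132
Degrees of freedom = 2 − 1 = 1; critical value at α = 0.01 is 6.635.
Since 11.132 > 6.635, we reject the null hypothesis — the data do not fit the 13:3 ratio.

11.132; not consistent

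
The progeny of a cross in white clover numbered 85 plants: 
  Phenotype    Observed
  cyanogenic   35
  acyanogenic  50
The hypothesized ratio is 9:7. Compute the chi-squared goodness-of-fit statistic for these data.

Total ratio parts = 16. Expected numbers out of 85:
  cyanogenic: 85 × 9/16 = 47.8125
  acyanogenic: 85 × 7/16 = 37.1875
χ² = Σ (O − E)² / E
  cyanogenic: (35 − 47.8125)² / 47.8125 = 3.4334
  acyanogenic: (50 − 37.1875)² / 37.1875 = 4.4144
χ² = 3.4334 + 4.4144 = 7.8478 ≈ 7.848

7.848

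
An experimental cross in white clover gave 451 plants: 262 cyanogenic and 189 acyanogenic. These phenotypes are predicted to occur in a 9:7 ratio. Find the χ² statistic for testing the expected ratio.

0.623

Expected counts for N = 451 under a 9:7 ratio (total parts = 16):
  cyanogenic: 451 × 9/16 = 253.6875
  acyanogenic: 451 × 7/16 = 197.3125
χ² = Σ (O − E)² / E
  cyanogenic: (262 − 253.6875)² / 253.6875 = 0.2724
  acyanogenic: (189 − 197.3125)² / 197.3125 = 0.3502
χ² = 0.2724 + 0.3502 = 0.6226 ≈ 0.623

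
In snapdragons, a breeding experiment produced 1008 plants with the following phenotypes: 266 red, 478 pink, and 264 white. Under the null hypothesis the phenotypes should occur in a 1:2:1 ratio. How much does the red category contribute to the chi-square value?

The 1:2:1 ratio has 4 parts, so with N = 1008 the expected counts are:
  red: 1008 × 1/4 = 252
  pink: 1008 × 2/4 = 504
  white: 1008 × 1/4 = 252
Contribution of red: (266 − 252)² / 252 = 0.7778

0.778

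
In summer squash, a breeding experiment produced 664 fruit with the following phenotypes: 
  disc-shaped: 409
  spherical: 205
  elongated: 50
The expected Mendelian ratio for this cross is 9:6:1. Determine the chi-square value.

Under the 9:6:1 hypothesis (Σ ratio = 16, N = 664):
  disc-shaped: 664 × 9/16 = 373.5
  spherical: 664 × 6/16 = 249
  elongated: 664 × 1/16 = 41.5
χ² = Σ (O − E)² / E
  disc-shaped: (409 − 373.5)² / 373.5 = 3.3742
  spherical: (205 − 249)² / 249 = 7.7751
  elongated: (50 − 41.5)² / 41.5 = 1.7410
χ² = 3.3742 + 7.7751 + 1.7410 = 12.8903 ≈ 12.890

12.890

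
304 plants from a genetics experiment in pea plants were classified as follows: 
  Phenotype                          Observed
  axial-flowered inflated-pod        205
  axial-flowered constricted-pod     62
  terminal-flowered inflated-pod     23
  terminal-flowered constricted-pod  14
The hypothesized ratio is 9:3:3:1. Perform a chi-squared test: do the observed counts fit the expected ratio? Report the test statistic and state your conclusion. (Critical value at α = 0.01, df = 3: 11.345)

The 9:3:3:1 ratio has 16 parts, so with N = 304 the expected counts are:
  axial-flowered inflated-pod: 304 × 9/16 = 171
  axial-flowered constricted-pod: 304 × 3/16 = 57
  terminal-flowered inflated-pod: 304 × 3/16 = 57
  terminal-flowered constricted-pod: 304 × 1/16 = 19
χ² = Σ (O − E)² / E
  axial-flowered inflated-pod: (205 − 171)² / 171 = 6.7602
  axial-flowered constricted-pod: (62 − 57)² / 57 = 0.4386
  terminal-flowered inflated-pod: (23 − 57)² / 57 = 20.2807
  terminal-flowered constricted-pod: (14 − 19)² / 19 = 1.3158
χ² = 6.7602 + 0.4386 + 20.2807 + 1.3158 = 28.7953 ≈ 28.795
Degrees of freedom = 4 − 1 = 3; critical value at α = 0.01 is 11.345.
Since 28.795 > 11.345, we reject the null hypothesis — the data do not fit the 9:3:3:1 ratio.

28.795; not consistent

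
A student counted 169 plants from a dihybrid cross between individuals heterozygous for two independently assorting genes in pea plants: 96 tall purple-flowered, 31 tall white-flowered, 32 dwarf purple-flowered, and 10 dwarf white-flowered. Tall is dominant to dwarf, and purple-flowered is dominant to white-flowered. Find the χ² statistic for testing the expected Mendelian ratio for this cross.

0.057

A dihybrid F₂ with independent assortment and complete dominance at both loci gives a 9:3:3:1 phenotypic ratio.
Under the 9:3:3:1 hypothesis (Σ ratio = 16, N = 169):
  tall purple-flowered: 169 × 9/16 = 95.0625
  tall white-flowered: 169 × 3/16 = 31.6875
  dwarf purple-flowered: 169 × 3/16 = 31.6875
  dwarf white-flowered: 169 × 1/16 = 10.5625
χ² = Σ (O − E)² / E
  tall purple-flowered: (96 − 95.0625)² / 95.0625 = 0.0092
  tall white-flowered: (31 − 31.6875)² / 31.6875 = 0.0149
  dwarf purple-flowered: (32 − 31.6875)² / 31.6875 = 0.0031
  dwarf white-flowered: (10 − 10.5625)² / 10.5625 = 0.0300
χ² = 0.0092 + 0.0149 + 0.0031 + 0.0300 = 0.0572 ≈ 0.057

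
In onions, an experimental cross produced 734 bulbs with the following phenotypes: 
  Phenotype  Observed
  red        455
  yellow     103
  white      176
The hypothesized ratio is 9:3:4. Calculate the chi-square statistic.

13.316

Expected counts for N = 734 under a 9:3:4 ratio (total parts = 16):
  red: 734 × 9/16 = 412.875
  yellow: 734 × 3/16 = 137.625
  white: 734 × 4/16 = 183.5
χ² = Σ (O − E)² / E
  red: (455 − 412.875)² / 412.875 = 4.2979
  yellow: (103 − 137.625)² / 137.625 = 8.7113
  white: (176 − 183.5)² / 183.5 = 0.3065
χ² = 4.2979 + 8.7113 + 0.3065 = 13.3157 ≈ 13.316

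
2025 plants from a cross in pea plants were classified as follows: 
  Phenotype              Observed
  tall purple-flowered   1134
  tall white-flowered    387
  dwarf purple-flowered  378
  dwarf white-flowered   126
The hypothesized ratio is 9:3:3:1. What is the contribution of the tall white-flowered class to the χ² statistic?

The 9:3:3:1 ratio has 16 parts, so with N = 2025 the expected counts are:
  tall purple-flowered: 2025 × 9/16 = 1139.0625
  tall white-flowered: 2025 × 3/16 = 379.6875
  dwarf purple-flowered: 2025 × 3/16 = 379.6875
  dwarf white-flowered: 2025 × 1/16 = 126.5625
Contribution of tall white-flowered: (387 − 379.6875)² / 379.6875 = 0.1408

0.141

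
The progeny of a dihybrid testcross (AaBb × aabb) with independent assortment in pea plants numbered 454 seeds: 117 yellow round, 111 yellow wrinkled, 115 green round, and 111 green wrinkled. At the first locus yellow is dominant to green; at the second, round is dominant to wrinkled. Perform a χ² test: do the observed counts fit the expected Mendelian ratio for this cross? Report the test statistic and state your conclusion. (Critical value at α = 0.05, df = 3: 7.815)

0.238; consistent

A dihybrid testcross with independent assortment gives a 1:1:1:1 ratio.
Total ratio parts = 4. Expected numbers out of 454:
  yellow round: 454 × 1/4 = 113.5
  yellow wrinkled: 454 × 1/4 = 113.5
  green round: 454 × 1/4 = 113.5
  green wrinkled: 454 × 1/4 = 113.5
χ² = Σ (O − E)² / E
  yellow round: (117 − 113.5)² / 113.5 = 0.1079
  yellow wrinkled: (111 − 113.5)² / 113.5 = 0.0551
  green round: (115 − 113.5)² / 113.5 = 0.0198
  green wrinkled: (111 − 113.5)² / 113.5 = 0.0551
χ² = 0.1079 + 0.0551 + 0.0198 + 0.0551 = 0.2379 ≈ 0.238
Degrees of freedom = 4 − 1 = 3; critical value at α = 0.05 is 7.815.
Since 0.238 < 7.815, we fail to reject the null hypothesis — the data are consistent with the 1:1:1:1 ratio.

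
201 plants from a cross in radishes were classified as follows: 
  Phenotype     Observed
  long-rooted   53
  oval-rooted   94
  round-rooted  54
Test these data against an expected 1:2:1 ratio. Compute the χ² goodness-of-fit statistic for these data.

The 1:2:1 ratio has 4 parts, so with N = 201 the expected counts are:
  long-rooted: 201 × 1/4 = 50.25
  oval-rooted: 201 × 2/4 = 100.5
  round-rooted: 201 × 1/4 = 50.25
χ² = Σ (O − E)² / E
  long-rooted: (53 − 50.25)² / 50.25 = 0.1505
  oval-rooted: (94 − 100.5)² / 100.5 = 0.4204
  round-rooted: (54 − 50.25)² / 50.25 = 0.2799
χ² = 0.1505 + 0.4204 + 0.2799 = 0.8508 ≈ 0.851

0.851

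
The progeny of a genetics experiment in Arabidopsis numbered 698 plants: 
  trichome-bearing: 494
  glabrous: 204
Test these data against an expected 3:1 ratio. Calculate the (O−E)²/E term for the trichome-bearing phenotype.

1.662

The 3:1 ratio has 4 parts, so with N = 698 the expected counts are:
  trichome-bearing: 698 × 3/4 = 523.5
  glabrous: 698 × 1/4 = 174.5
Contribution of trichome-bearing: (494 − 523.5)² / 523.5 = 1.6624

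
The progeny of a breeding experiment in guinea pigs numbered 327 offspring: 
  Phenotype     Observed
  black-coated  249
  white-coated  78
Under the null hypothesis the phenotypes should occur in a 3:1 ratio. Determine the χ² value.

Expected counts for N = 327 under a 3:1 ratio (total parts = 4):
  black-coated: 327 × 3/4 = 245.25
  white-coated: 327 × 1/4 = 81.75
χ² = Σ (O − E)² / E
  black-coated: (249 − 245.25)² / 245.25 = 0.0573
  white-coated: (78 − 81.75)² / 81.75 = 0.1720
χ² = 0.0573 + 0.1720 = 0.2293 ≈ 0.229

0.229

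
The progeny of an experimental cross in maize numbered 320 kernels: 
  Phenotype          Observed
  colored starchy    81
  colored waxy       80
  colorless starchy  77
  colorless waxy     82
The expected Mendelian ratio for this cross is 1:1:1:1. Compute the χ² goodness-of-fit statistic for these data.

The 1:1:1:1 ratio has 4 parts, so with N = 320 the expected counts are:
  colored starchy: 320 × 1/4 = 80
  colored waxy: 320 × 1/4 = 80
  colorless starchy: 320 × 1/4 = 80
  colorless waxy: 320 × 1/4 = 80
χ² = Σ (O − E)² / E
  colored starchy: (81 − 80)² / 80 = 0.0125
  colored waxy: (80 − 80)² / 80 = 0.0000
  colorless starchy: (77 − 80)² / 80 = 0.1125
  colorless waxy: (82 − 80)² / 80 = 0.0500
χ² = 0.0125 + 0.0000 + 0.1125 + 0.0500 = 0.175

0.175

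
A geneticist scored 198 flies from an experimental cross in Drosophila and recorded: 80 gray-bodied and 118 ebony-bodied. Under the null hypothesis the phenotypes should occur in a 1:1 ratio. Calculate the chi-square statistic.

7.293

Under the 1:1 hypothesis (Σ ratio = 2, N = 198):
  gray-bodied: 198 × 1/2 = 99
  ebony-bodied: 198 × 1/2 = 99
χ² = Σ (O − E)² / E
  gray-bodied: (80 − 99)² / 99 = 3.6465
  ebony-bodied: (118 − 99)² / 99 = 3.6465
χ² = 3.6465 + 3.6465 = 7.293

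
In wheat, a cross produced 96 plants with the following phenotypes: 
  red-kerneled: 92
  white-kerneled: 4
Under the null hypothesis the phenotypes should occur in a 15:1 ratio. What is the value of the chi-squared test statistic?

Under the 15:1 hypothesis (Σ ratio = 16, N = 96):
  red-kerneled: 96 × 15/16 = 90
  white-kerneled: 96 × 1/16 = 6
χ² = Σ (O − E)² / E
  red-kerneled: (92 − 90)² / 90 = 0.0444
  white-kerneled: (4 − 6)² / 6 = 0.6667
χ² = 0.0444 + 0.6667 = 0.7111 ≈ 0.711

0.711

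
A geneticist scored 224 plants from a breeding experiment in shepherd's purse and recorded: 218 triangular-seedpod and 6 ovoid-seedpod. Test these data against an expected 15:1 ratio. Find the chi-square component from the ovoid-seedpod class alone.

4.571

The 15:1 ratio has 16 parts, so with N = 224 the expected counts are:
  triangular-seedpod: 224 × 15/16 = 210
  ovoid-seedpod: 224 × 1/16 = 14
Contribution of ovoid-seedpod: (6 − 14)² / 14 = 4.5714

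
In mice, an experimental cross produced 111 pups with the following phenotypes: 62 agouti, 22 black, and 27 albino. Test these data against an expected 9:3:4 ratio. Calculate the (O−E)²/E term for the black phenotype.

0.068

Expected counts for N = 111 under a 9:3:4 ratio (total parts = 16):
  agouti: 111 × 9/16 = 62.4375
  black: 111 × 3/16 = 20.8125
  albino: 111 × 4/16 = 27.75
Contribution of black: (22 − 20.8125)² / 20.8125 = 0.0678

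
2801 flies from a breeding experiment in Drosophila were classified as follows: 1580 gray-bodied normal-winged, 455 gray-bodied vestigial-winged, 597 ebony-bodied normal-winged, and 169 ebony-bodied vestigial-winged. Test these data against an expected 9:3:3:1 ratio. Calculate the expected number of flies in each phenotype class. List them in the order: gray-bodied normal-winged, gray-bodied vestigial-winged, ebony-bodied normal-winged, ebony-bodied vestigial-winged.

1575.5625, 525.1875, 525.1875, 175.0625

Total ratio parts = 16. Expected numbers out of 2801:
  gray-bodied normal-winged: 2801 × 9/16 = 1575.5625
  gray-bodied vestigial-winged: 2801 × 3/16 = 525.1875
  ebony-bodied normal-winged: 2801 × 3/16 = 525.1875
  ebony-bodied vestigial-winged: 2801 × 1/16 = 175.0625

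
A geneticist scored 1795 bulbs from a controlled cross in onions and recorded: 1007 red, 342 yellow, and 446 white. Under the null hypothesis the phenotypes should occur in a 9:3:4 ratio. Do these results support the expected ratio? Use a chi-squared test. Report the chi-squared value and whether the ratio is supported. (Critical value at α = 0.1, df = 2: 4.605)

0.112; consistent

Under the 9:3:4 hypothesis (Σ ratio = 16, N = 1795):
  red: 1795 × 9/16 = 1009.6875
  yellow: 1795 × 3/16 = 336.5625
  white: 1795 × 4/16 = 448.75
χ² = Σ (O − E)² / E
  red: (1007 − 1009.6875)² / 1009.6875 = 0.0072
  yellow: (342 − 336.5625)² / 336.5625 = 0.0878
  white: (446 − 448.75)² / 448.75 = 0.0169
χ² = 0.0072 + 0.0878 + 0.0169 = 0.1119 ≈ 0.112
Degrees of freedom = 3 − 1 = 2; critical value at α = 0.1 is 4.605.
Since 0.112 < 4.605, we fail to reject the null hypothesis — the data are consistent with the 9:3:4 ratio.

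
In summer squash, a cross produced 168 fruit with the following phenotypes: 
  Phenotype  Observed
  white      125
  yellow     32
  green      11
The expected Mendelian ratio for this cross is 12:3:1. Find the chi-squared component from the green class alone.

The 12:3:1 ratio has 16 parts, so with N = 168 the expected counts are:
  white: 168 × 12/16 = 126
  yellow: 168 × 3/16 = 31.5
  green: 168 × 1/16 = 10.5
Contribution of green: (11 − 10.5)² / 10.5 = 0.0238

0.024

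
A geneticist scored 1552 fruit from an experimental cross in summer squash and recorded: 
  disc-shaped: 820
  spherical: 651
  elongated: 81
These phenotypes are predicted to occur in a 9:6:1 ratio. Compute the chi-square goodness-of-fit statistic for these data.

14.037

Expected counts for N = 1552 under a 9:6:1 ratio (total parts = 16):
  disc-shaped: 1552 × 9/16 = 873
  spherical: 1552 × 6/16 = 582
  elongated: 1552 × 1/16 = 97
χ² = Σ (O − E)² / E
  disc-shaped: (820 − 873)² / 873 = 3.2176
  spherical: (651 − 582)² / 582 = 8.1804
  elongated: (81 − 97)² / 97 = 2.6392
χ² = 3.2176 + 8.1804 + 2.6392 = 14.0372 ≈ 14.037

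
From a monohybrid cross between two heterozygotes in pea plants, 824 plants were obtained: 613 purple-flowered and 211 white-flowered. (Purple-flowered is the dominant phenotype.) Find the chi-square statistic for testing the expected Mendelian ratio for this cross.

0.162

For a monohybrid cross between heterozygotes with complete dominance, the expected phenotypic ratio is 3:1.
The 3:1 ratio has 4 parts, so with N = 824 the expected counts are:
  purple-flowered: 824 × 3/4 = 618
  white-flowered: 824 × 1/4 = 206
χ² = Σ (O − E)² / E
  purple-flowered: (613 − 618)² / 618 = 0.0405
  white-flowered: (211 − 206)² / 206 = 0.1214
χ² = 0.0405 + 0.1214 = 0.1619 ≈ 0.162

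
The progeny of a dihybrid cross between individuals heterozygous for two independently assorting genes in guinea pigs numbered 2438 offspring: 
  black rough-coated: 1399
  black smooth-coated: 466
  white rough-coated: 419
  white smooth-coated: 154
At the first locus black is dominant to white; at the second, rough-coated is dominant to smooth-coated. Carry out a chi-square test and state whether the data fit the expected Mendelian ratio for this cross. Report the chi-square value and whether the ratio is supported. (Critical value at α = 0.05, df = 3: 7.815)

A dihybrid F₂ with independent assortment and complete dominance at both loci gives a 9:3:3:1 phenotypic ratio.
Total ratio parts = 16. Expected numbers out of 2438:
  black rough-coated: 2438 × 9/16 = 1371.375
  black smooth-coated: 2438 × 3/16 = 457.125
  white rough-coated: 2438 × 3/16 = 457.125
  white smooth-coated: 2438 × 1/16 = 152.375
χ² = Σ (O − E)² / E
  black rough-coated: (1399 − 1371.375)² / 1371.375 = 0.5565
  black smooth-coated: (466 − 457.125)² / 457.125 = 0.1723
  white rough-coated: (419 − 457.125)² / 457.125 = 3.1797
  white smooth-coated: (154 − 152.375)² / 152.375 = 0.0173
χ² = 0.5565 + 0.1723 + 3.1797 + 0.0173 = 3.9258 ≈ 3.926
Degrees of freedom = 4 − 1 = 3; critical value at α = 0.05 is 7.815.
Since 3.926 < 7.815, we fail to reject the null hypothesis — the data are consistent with the 9:3:3:1 ratio.

3.926; consistent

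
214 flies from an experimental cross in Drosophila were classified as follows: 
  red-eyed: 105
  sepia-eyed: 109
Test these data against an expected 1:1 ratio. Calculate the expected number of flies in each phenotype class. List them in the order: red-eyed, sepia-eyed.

Under the 1:1 hypothesis (Σ ratio = 2, N = 214):
  red-eyed: 214 × 1/2 = 107
  sepia-eyed: 214 × 1/2 = 107

107, 107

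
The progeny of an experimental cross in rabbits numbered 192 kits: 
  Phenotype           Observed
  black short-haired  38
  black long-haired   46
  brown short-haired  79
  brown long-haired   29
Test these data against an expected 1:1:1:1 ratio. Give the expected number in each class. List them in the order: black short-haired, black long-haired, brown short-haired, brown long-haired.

48, 48, 48, 48

Expected counts for N = 192 under a 1:1:1:1 ratio (total parts = 4):
  black short-haired: 192 × 1/4 = 48
  black long-haired: 192 × 1/4 = 48
  brown short-haired: 192 × 1/4 = 48
  brown long-haired: 192 × 1/4 = 48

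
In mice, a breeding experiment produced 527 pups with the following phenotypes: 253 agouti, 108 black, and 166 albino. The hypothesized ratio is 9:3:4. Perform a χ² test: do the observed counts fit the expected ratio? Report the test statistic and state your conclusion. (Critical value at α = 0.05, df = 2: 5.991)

16.123; not consistent

Under the 9:3:4 hypothesis (Σ ratio = 16, N = 527):
  agouti: 527 × 9/16 = 296.4375
  black: 527 × 3/16 = 98.8125
  albino: 527 × 4/16 = 131.75
χ² = Σ (O − E)² / E
  agouti: (253 − 296.4375)² / 296.4375 = 6.3650
  black: (108 − 98.8125)² / 98.8125 = 0.8542
  albino: (166 − 131.75)² / 131.75 = 8.9037
χ² = 6.3650 + 0.8542 + 8.9037 = 16.1229 ≈ 16.123
Degrees of freedom = 3 − 1 = 2; critical value at α = 0.05 is 5.991.
Since 16.123 > 5.991, we reject the null hypothesis — the data do not fit the 9:3:4 ratio.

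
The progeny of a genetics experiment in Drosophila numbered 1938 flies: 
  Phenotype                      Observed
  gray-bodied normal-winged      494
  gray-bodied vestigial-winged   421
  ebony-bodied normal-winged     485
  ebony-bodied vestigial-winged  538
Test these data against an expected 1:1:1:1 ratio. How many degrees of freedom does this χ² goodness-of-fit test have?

3

A goodness-of-fit test with 4 phenotype classes has df = 4 − 1 = 3.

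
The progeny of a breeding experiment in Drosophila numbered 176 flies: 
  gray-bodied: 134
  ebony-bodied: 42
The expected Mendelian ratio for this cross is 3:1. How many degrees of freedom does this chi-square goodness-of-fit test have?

1

A goodness-of-fit test with 2 phenotype classes has df = 2 − 1 = 1.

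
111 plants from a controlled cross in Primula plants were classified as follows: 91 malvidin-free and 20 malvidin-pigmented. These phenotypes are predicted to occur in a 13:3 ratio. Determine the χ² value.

Total ratio parts = 16. Expected numbers out of 111:
  malvidin-free: 111 × 13/16 = 90.1875
  malvidin-pigmented: 111 × 3/16 = 20.8125
χ² = Σ (O − E)² / E
  malvidin-free: (91 − 90.1875)² / 90.1875 = 0.0073
  malvidin-pigmented: (20 − 20.8125)² / 20.8125 = 0.0317
χ² = 0.0073 + 0.0317 = 0.039

0.039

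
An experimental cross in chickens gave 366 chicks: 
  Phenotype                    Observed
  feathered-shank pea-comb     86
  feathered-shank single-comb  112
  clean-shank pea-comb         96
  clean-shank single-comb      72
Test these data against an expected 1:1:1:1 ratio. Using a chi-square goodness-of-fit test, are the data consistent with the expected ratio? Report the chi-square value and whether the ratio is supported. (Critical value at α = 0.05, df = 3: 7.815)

Expected counts for N = 366 under a 1:1:1:1 ratio (total parts = 4):
  feathered-shank pea-comb: 366 × 1/4 = 91.5
  feathered-shank single-comb: 366 × 1/4 = 91.5
  clean-shank pea-comb: 366 × 1/4 = 91.5
  clean-shank single-comb: 366 × 1/4 = 91.5
χ² = Σ (O − E)² / E
  feathered-shank pea-comb: (86 − 91.5)² / 91.5 = 0.3306
  feathered-shank single-comb: (112 − 91.5)² / 91.5 = 4.5929
  clean-shank pea-comb: (96 − 91.5)² / 91.5 = 0.2213
  clean-shank single-comb: (72 − 91.5)² / 91.5 = 4.1557
χ² = 0.3306 + 4.5929 + 0.2213 + 4.1557 = 9.3005 ≈ 9.301
Degrees of freedom = 4 − 1 = 3; critical value at α = 0.05 is 7.815.
Since 9.301 > 7.815, we reject the null hypothesis — the data do not fit the 1:1:1:1 ratio.

9.301; not consistent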